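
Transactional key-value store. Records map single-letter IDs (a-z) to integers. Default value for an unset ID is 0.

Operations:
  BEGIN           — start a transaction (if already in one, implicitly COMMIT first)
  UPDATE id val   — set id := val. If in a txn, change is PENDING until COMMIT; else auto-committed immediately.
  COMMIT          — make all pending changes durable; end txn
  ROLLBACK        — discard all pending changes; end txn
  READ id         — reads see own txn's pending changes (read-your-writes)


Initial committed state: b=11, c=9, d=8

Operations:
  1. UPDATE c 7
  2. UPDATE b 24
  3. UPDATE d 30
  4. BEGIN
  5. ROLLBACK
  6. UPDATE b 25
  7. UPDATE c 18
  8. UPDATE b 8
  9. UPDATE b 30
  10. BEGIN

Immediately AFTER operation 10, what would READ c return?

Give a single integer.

Answer: 18

Derivation:
Initial committed: {b=11, c=9, d=8}
Op 1: UPDATE c=7 (auto-commit; committed c=7)
Op 2: UPDATE b=24 (auto-commit; committed b=24)
Op 3: UPDATE d=30 (auto-commit; committed d=30)
Op 4: BEGIN: in_txn=True, pending={}
Op 5: ROLLBACK: discarded pending []; in_txn=False
Op 6: UPDATE b=25 (auto-commit; committed b=25)
Op 7: UPDATE c=18 (auto-commit; committed c=18)
Op 8: UPDATE b=8 (auto-commit; committed b=8)
Op 9: UPDATE b=30 (auto-commit; committed b=30)
Op 10: BEGIN: in_txn=True, pending={}
After op 10: visible(c) = 18 (pending={}, committed={b=30, c=18, d=30})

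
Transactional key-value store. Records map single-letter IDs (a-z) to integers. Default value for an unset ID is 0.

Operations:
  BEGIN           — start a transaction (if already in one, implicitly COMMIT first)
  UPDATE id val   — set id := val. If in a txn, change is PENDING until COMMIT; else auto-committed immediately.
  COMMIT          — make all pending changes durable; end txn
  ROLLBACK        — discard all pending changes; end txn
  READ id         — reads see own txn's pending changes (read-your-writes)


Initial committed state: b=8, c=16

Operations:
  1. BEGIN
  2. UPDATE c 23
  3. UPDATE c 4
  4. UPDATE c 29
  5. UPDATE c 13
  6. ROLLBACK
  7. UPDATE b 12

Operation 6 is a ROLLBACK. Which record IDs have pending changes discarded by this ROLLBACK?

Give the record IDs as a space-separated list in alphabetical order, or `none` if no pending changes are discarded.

Initial committed: {b=8, c=16}
Op 1: BEGIN: in_txn=True, pending={}
Op 2: UPDATE c=23 (pending; pending now {c=23})
Op 3: UPDATE c=4 (pending; pending now {c=4})
Op 4: UPDATE c=29 (pending; pending now {c=29})
Op 5: UPDATE c=13 (pending; pending now {c=13})
Op 6: ROLLBACK: discarded pending ['c']; in_txn=False
Op 7: UPDATE b=12 (auto-commit; committed b=12)
ROLLBACK at op 6 discards: ['c']

Answer: c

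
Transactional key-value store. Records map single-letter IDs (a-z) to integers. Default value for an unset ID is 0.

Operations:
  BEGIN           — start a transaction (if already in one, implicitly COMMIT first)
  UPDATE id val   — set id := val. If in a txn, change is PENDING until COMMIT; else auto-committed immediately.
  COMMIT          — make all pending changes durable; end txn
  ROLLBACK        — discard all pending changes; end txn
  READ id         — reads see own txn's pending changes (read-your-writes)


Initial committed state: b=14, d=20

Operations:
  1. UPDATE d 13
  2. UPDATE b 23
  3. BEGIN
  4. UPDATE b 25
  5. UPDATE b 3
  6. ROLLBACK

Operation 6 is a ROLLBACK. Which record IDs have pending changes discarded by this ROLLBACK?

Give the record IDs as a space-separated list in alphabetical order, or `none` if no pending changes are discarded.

Initial committed: {b=14, d=20}
Op 1: UPDATE d=13 (auto-commit; committed d=13)
Op 2: UPDATE b=23 (auto-commit; committed b=23)
Op 3: BEGIN: in_txn=True, pending={}
Op 4: UPDATE b=25 (pending; pending now {b=25})
Op 5: UPDATE b=3 (pending; pending now {b=3})
Op 6: ROLLBACK: discarded pending ['b']; in_txn=False
ROLLBACK at op 6 discards: ['b']

Answer: b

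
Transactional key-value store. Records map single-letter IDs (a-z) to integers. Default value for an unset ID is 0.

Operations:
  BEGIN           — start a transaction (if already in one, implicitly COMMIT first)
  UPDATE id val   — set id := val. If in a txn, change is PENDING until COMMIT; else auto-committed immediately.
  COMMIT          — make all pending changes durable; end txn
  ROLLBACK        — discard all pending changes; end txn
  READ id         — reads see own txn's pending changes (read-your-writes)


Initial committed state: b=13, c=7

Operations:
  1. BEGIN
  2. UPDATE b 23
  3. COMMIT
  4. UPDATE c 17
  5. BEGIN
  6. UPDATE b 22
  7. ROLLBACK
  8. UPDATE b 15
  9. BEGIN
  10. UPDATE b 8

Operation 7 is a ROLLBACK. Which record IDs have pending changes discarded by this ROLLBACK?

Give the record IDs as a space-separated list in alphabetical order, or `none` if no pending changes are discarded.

Answer: b

Derivation:
Initial committed: {b=13, c=7}
Op 1: BEGIN: in_txn=True, pending={}
Op 2: UPDATE b=23 (pending; pending now {b=23})
Op 3: COMMIT: merged ['b'] into committed; committed now {b=23, c=7}
Op 4: UPDATE c=17 (auto-commit; committed c=17)
Op 5: BEGIN: in_txn=True, pending={}
Op 6: UPDATE b=22 (pending; pending now {b=22})
Op 7: ROLLBACK: discarded pending ['b']; in_txn=False
Op 8: UPDATE b=15 (auto-commit; committed b=15)
Op 9: BEGIN: in_txn=True, pending={}
Op 10: UPDATE b=8 (pending; pending now {b=8})
ROLLBACK at op 7 discards: ['b']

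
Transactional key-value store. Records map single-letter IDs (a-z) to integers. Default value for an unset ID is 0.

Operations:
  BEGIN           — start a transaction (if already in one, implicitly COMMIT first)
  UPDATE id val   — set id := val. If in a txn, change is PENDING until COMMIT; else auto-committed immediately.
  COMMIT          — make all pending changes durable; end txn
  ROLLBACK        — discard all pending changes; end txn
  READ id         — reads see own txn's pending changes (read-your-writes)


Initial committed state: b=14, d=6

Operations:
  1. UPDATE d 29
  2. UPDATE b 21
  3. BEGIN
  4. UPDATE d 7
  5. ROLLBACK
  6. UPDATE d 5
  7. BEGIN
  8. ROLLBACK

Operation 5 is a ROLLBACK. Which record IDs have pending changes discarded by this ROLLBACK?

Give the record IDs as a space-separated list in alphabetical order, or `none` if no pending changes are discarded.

Initial committed: {b=14, d=6}
Op 1: UPDATE d=29 (auto-commit; committed d=29)
Op 2: UPDATE b=21 (auto-commit; committed b=21)
Op 3: BEGIN: in_txn=True, pending={}
Op 4: UPDATE d=7 (pending; pending now {d=7})
Op 5: ROLLBACK: discarded pending ['d']; in_txn=False
Op 6: UPDATE d=5 (auto-commit; committed d=5)
Op 7: BEGIN: in_txn=True, pending={}
Op 8: ROLLBACK: discarded pending []; in_txn=False
ROLLBACK at op 5 discards: ['d']

Answer: d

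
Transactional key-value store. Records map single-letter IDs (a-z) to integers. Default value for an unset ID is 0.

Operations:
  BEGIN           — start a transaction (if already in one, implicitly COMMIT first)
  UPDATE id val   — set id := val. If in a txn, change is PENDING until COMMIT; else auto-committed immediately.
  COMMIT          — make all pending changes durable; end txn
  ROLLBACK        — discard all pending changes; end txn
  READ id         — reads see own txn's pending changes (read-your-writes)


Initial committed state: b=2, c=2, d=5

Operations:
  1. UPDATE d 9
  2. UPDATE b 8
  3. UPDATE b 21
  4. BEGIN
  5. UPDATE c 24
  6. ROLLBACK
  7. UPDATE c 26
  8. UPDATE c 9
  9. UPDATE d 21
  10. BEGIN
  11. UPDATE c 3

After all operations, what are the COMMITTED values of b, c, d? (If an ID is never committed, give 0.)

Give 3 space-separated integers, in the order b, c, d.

Answer: 21 9 21

Derivation:
Initial committed: {b=2, c=2, d=5}
Op 1: UPDATE d=9 (auto-commit; committed d=9)
Op 2: UPDATE b=8 (auto-commit; committed b=8)
Op 3: UPDATE b=21 (auto-commit; committed b=21)
Op 4: BEGIN: in_txn=True, pending={}
Op 5: UPDATE c=24 (pending; pending now {c=24})
Op 6: ROLLBACK: discarded pending ['c']; in_txn=False
Op 7: UPDATE c=26 (auto-commit; committed c=26)
Op 8: UPDATE c=9 (auto-commit; committed c=9)
Op 9: UPDATE d=21 (auto-commit; committed d=21)
Op 10: BEGIN: in_txn=True, pending={}
Op 11: UPDATE c=3 (pending; pending now {c=3})
Final committed: {b=21, c=9, d=21}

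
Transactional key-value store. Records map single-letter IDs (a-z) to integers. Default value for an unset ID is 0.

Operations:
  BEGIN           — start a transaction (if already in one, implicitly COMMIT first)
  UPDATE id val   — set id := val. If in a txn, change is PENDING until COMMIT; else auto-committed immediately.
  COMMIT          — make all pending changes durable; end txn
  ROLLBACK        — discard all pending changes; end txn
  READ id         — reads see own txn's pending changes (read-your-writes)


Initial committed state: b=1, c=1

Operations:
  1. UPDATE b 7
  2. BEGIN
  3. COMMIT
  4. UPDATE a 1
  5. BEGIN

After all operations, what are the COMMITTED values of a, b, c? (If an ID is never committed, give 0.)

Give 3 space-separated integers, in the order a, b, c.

Answer: 1 7 1

Derivation:
Initial committed: {b=1, c=1}
Op 1: UPDATE b=7 (auto-commit; committed b=7)
Op 2: BEGIN: in_txn=True, pending={}
Op 3: COMMIT: merged [] into committed; committed now {b=7, c=1}
Op 4: UPDATE a=1 (auto-commit; committed a=1)
Op 5: BEGIN: in_txn=True, pending={}
Final committed: {a=1, b=7, c=1}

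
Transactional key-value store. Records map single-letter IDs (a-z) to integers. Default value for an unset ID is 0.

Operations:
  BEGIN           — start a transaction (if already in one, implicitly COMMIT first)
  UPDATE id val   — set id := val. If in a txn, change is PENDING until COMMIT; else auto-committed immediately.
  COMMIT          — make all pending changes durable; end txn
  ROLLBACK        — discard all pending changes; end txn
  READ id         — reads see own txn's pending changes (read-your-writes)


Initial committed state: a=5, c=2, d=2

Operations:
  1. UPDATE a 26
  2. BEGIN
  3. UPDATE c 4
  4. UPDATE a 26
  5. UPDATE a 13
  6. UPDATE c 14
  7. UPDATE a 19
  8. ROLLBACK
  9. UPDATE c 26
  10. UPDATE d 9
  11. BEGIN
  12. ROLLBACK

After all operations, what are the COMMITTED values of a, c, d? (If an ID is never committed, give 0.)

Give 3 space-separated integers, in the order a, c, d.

Initial committed: {a=5, c=2, d=2}
Op 1: UPDATE a=26 (auto-commit; committed a=26)
Op 2: BEGIN: in_txn=True, pending={}
Op 3: UPDATE c=4 (pending; pending now {c=4})
Op 4: UPDATE a=26 (pending; pending now {a=26, c=4})
Op 5: UPDATE a=13 (pending; pending now {a=13, c=4})
Op 6: UPDATE c=14 (pending; pending now {a=13, c=14})
Op 7: UPDATE a=19 (pending; pending now {a=19, c=14})
Op 8: ROLLBACK: discarded pending ['a', 'c']; in_txn=False
Op 9: UPDATE c=26 (auto-commit; committed c=26)
Op 10: UPDATE d=9 (auto-commit; committed d=9)
Op 11: BEGIN: in_txn=True, pending={}
Op 12: ROLLBACK: discarded pending []; in_txn=False
Final committed: {a=26, c=26, d=9}

Answer: 26 26 9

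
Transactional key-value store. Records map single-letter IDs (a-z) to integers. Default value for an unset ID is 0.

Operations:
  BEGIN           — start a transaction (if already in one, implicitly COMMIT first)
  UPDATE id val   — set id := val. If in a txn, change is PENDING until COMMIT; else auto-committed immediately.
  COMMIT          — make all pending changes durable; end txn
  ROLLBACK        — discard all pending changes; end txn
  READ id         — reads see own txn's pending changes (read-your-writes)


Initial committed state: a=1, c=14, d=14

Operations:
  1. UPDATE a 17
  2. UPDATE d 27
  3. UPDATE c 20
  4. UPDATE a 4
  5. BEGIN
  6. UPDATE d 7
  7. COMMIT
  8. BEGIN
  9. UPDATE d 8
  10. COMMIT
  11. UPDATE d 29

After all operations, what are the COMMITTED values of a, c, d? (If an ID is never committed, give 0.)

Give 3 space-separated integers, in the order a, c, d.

Answer: 4 20 29

Derivation:
Initial committed: {a=1, c=14, d=14}
Op 1: UPDATE a=17 (auto-commit; committed a=17)
Op 2: UPDATE d=27 (auto-commit; committed d=27)
Op 3: UPDATE c=20 (auto-commit; committed c=20)
Op 4: UPDATE a=4 (auto-commit; committed a=4)
Op 5: BEGIN: in_txn=True, pending={}
Op 6: UPDATE d=7 (pending; pending now {d=7})
Op 7: COMMIT: merged ['d'] into committed; committed now {a=4, c=20, d=7}
Op 8: BEGIN: in_txn=True, pending={}
Op 9: UPDATE d=8 (pending; pending now {d=8})
Op 10: COMMIT: merged ['d'] into committed; committed now {a=4, c=20, d=8}
Op 11: UPDATE d=29 (auto-commit; committed d=29)
Final committed: {a=4, c=20, d=29}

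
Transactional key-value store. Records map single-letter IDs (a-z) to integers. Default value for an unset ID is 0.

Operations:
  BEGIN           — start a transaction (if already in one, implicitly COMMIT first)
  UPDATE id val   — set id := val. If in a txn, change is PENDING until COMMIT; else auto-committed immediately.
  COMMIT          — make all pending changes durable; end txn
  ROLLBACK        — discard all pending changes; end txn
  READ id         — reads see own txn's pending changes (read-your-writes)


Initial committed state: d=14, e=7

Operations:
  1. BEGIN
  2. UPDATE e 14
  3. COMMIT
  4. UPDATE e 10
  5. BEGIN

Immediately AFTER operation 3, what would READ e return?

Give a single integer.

Initial committed: {d=14, e=7}
Op 1: BEGIN: in_txn=True, pending={}
Op 2: UPDATE e=14 (pending; pending now {e=14})
Op 3: COMMIT: merged ['e'] into committed; committed now {d=14, e=14}
After op 3: visible(e) = 14 (pending={}, committed={d=14, e=14})

Answer: 14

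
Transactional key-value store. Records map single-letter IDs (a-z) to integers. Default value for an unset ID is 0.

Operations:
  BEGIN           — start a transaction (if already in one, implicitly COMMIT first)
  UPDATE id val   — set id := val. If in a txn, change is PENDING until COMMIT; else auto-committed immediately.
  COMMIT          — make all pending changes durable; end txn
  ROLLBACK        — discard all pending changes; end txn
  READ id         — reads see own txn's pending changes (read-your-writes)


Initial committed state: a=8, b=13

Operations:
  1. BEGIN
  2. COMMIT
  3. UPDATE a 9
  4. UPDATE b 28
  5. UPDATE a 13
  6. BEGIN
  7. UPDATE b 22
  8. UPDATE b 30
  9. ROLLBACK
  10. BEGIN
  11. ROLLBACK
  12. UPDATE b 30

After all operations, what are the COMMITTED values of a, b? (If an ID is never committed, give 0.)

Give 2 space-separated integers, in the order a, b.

Initial committed: {a=8, b=13}
Op 1: BEGIN: in_txn=True, pending={}
Op 2: COMMIT: merged [] into committed; committed now {a=8, b=13}
Op 3: UPDATE a=9 (auto-commit; committed a=9)
Op 4: UPDATE b=28 (auto-commit; committed b=28)
Op 5: UPDATE a=13 (auto-commit; committed a=13)
Op 6: BEGIN: in_txn=True, pending={}
Op 7: UPDATE b=22 (pending; pending now {b=22})
Op 8: UPDATE b=30 (pending; pending now {b=30})
Op 9: ROLLBACK: discarded pending ['b']; in_txn=False
Op 10: BEGIN: in_txn=True, pending={}
Op 11: ROLLBACK: discarded pending []; in_txn=False
Op 12: UPDATE b=30 (auto-commit; committed b=30)
Final committed: {a=13, b=30}

Answer: 13 30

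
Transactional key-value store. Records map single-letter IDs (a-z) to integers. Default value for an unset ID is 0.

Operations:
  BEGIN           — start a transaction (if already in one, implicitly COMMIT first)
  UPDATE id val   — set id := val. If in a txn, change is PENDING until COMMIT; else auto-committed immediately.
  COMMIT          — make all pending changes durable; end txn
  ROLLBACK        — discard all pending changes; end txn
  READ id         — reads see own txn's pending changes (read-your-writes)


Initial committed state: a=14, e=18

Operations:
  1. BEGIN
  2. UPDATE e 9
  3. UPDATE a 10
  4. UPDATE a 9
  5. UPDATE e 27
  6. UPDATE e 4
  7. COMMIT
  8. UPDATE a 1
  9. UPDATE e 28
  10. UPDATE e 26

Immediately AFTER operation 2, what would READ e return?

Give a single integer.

Initial committed: {a=14, e=18}
Op 1: BEGIN: in_txn=True, pending={}
Op 2: UPDATE e=9 (pending; pending now {e=9})
After op 2: visible(e) = 9 (pending={e=9}, committed={a=14, e=18})

Answer: 9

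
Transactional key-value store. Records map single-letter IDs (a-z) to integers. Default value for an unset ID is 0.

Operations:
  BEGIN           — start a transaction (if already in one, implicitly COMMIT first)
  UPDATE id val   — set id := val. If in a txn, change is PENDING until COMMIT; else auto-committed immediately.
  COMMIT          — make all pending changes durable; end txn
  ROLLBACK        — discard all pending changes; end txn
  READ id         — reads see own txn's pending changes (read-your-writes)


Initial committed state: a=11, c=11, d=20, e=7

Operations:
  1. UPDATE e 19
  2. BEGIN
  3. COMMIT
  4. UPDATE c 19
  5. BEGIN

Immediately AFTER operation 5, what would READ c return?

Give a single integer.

Answer: 19

Derivation:
Initial committed: {a=11, c=11, d=20, e=7}
Op 1: UPDATE e=19 (auto-commit; committed e=19)
Op 2: BEGIN: in_txn=True, pending={}
Op 3: COMMIT: merged [] into committed; committed now {a=11, c=11, d=20, e=19}
Op 4: UPDATE c=19 (auto-commit; committed c=19)
Op 5: BEGIN: in_txn=True, pending={}
After op 5: visible(c) = 19 (pending={}, committed={a=11, c=19, d=20, e=19})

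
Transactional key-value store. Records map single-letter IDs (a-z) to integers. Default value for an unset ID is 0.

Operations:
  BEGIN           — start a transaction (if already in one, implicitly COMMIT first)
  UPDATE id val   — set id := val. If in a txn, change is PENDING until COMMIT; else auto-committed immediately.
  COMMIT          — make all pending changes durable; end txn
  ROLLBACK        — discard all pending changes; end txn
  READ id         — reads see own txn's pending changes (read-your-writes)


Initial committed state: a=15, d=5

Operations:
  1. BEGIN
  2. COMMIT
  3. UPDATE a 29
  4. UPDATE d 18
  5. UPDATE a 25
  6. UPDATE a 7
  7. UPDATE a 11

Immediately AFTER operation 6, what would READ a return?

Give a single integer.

Answer: 7

Derivation:
Initial committed: {a=15, d=5}
Op 1: BEGIN: in_txn=True, pending={}
Op 2: COMMIT: merged [] into committed; committed now {a=15, d=5}
Op 3: UPDATE a=29 (auto-commit; committed a=29)
Op 4: UPDATE d=18 (auto-commit; committed d=18)
Op 5: UPDATE a=25 (auto-commit; committed a=25)
Op 6: UPDATE a=7 (auto-commit; committed a=7)
After op 6: visible(a) = 7 (pending={}, committed={a=7, d=18})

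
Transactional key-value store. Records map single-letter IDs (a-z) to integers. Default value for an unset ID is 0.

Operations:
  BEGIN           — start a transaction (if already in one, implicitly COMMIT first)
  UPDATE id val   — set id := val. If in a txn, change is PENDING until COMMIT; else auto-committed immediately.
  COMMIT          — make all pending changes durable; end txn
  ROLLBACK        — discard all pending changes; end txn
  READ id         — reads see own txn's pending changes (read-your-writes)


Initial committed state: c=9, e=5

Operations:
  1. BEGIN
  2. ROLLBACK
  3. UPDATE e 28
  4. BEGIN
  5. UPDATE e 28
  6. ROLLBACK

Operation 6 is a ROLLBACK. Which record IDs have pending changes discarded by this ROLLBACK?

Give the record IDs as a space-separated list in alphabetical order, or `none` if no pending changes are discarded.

Initial committed: {c=9, e=5}
Op 1: BEGIN: in_txn=True, pending={}
Op 2: ROLLBACK: discarded pending []; in_txn=False
Op 3: UPDATE e=28 (auto-commit; committed e=28)
Op 4: BEGIN: in_txn=True, pending={}
Op 5: UPDATE e=28 (pending; pending now {e=28})
Op 6: ROLLBACK: discarded pending ['e']; in_txn=False
ROLLBACK at op 6 discards: ['e']

Answer: e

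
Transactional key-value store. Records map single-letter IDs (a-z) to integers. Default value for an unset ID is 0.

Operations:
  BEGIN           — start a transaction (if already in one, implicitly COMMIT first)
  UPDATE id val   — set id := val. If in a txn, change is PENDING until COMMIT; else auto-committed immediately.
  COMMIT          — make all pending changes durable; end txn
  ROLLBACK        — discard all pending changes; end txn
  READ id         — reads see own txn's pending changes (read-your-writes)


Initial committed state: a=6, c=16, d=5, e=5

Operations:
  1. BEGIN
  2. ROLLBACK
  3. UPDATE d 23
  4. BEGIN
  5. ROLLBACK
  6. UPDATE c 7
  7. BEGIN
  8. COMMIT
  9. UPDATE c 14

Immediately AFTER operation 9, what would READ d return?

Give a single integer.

Answer: 23

Derivation:
Initial committed: {a=6, c=16, d=5, e=5}
Op 1: BEGIN: in_txn=True, pending={}
Op 2: ROLLBACK: discarded pending []; in_txn=False
Op 3: UPDATE d=23 (auto-commit; committed d=23)
Op 4: BEGIN: in_txn=True, pending={}
Op 5: ROLLBACK: discarded pending []; in_txn=False
Op 6: UPDATE c=7 (auto-commit; committed c=7)
Op 7: BEGIN: in_txn=True, pending={}
Op 8: COMMIT: merged [] into committed; committed now {a=6, c=7, d=23, e=5}
Op 9: UPDATE c=14 (auto-commit; committed c=14)
After op 9: visible(d) = 23 (pending={}, committed={a=6, c=14, d=23, e=5})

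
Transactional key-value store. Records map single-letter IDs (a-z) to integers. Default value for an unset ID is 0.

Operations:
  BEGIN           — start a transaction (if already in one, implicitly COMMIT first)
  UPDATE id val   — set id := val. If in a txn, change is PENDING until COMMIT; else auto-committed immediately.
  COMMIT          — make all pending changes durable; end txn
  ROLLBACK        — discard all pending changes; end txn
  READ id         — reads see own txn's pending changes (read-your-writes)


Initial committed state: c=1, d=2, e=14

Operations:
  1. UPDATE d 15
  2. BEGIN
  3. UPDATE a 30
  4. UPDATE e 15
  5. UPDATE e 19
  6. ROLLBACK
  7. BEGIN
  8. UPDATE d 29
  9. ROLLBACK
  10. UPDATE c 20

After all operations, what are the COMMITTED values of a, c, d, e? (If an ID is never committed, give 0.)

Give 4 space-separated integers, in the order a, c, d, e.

Answer: 0 20 15 14

Derivation:
Initial committed: {c=1, d=2, e=14}
Op 1: UPDATE d=15 (auto-commit; committed d=15)
Op 2: BEGIN: in_txn=True, pending={}
Op 3: UPDATE a=30 (pending; pending now {a=30})
Op 4: UPDATE e=15 (pending; pending now {a=30, e=15})
Op 5: UPDATE e=19 (pending; pending now {a=30, e=19})
Op 6: ROLLBACK: discarded pending ['a', 'e']; in_txn=False
Op 7: BEGIN: in_txn=True, pending={}
Op 8: UPDATE d=29 (pending; pending now {d=29})
Op 9: ROLLBACK: discarded pending ['d']; in_txn=False
Op 10: UPDATE c=20 (auto-commit; committed c=20)
Final committed: {c=20, d=15, e=14}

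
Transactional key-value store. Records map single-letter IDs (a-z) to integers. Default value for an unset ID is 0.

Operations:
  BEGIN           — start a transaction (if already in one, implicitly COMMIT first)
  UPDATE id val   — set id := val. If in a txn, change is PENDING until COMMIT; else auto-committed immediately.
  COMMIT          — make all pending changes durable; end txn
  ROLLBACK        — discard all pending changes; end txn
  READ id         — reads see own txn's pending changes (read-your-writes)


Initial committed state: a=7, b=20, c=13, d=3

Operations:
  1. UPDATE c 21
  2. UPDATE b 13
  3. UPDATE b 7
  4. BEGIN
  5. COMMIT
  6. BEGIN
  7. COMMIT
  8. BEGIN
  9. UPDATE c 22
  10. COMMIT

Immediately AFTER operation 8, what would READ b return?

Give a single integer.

Initial committed: {a=7, b=20, c=13, d=3}
Op 1: UPDATE c=21 (auto-commit; committed c=21)
Op 2: UPDATE b=13 (auto-commit; committed b=13)
Op 3: UPDATE b=7 (auto-commit; committed b=7)
Op 4: BEGIN: in_txn=True, pending={}
Op 5: COMMIT: merged [] into committed; committed now {a=7, b=7, c=21, d=3}
Op 6: BEGIN: in_txn=True, pending={}
Op 7: COMMIT: merged [] into committed; committed now {a=7, b=7, c=21, d=3}
Op 8: BEGIN: in_txn=True, pending={}
After op 8: visible(b) = 7 (pending={}, committed={a=7, b=7, c=21, d=3})

Answer: 7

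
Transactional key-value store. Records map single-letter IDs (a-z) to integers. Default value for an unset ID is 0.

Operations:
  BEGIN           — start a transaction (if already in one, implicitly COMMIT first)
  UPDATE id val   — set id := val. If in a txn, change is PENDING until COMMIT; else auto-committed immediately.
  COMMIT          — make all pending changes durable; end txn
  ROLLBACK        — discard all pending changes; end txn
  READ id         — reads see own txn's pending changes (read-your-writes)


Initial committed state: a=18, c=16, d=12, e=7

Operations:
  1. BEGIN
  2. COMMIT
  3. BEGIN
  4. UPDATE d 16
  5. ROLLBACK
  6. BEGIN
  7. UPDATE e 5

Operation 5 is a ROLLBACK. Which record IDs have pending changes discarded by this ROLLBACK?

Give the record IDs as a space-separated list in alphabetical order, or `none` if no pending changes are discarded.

Initial committed: {a=18, c=16, d=12, e=7}
Op 1: BEGIN: in_txn=True, pending={}
Op 2: COMMIT: merged [] into committed; committed now {a=18, c=16, d=12, e=7}
Op 3: BEGIN: in_txn=True, pending={}
Op 4: UPDATE d=16 (pending; pending now {d=16})
Op 5: ROLLBACK: discarded pending ['d']; in_txn=False
Op 6: BEGIN: in_txn=True, pending={}
Op 7: UPDATE e=5 (pending; pending now {e=5})
ROLLBACK at op 5 discards: ['d']

Answer: d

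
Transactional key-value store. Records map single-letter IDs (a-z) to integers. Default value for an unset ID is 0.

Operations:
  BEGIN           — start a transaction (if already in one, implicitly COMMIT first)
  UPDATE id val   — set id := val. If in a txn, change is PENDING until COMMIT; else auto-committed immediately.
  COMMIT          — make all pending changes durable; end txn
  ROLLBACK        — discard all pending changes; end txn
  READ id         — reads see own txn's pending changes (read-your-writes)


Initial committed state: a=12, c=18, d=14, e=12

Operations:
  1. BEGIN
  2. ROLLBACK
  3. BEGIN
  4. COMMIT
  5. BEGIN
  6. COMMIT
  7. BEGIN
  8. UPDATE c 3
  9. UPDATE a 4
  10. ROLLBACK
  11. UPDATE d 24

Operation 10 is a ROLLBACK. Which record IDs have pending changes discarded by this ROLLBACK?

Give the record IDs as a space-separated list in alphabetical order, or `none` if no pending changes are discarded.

Answer: a c

Derivation:
Initial committed: {a=12, c=18, d=14, e=12}
Op 1: BEGIN: in_txn=True, pending={}
Op 2: ROLLBACK: discarded pending []; in_txn=False
Op 3: BEGIN: in_txn=True, pending={}
Op 4: COMMIT: merged [] into committed; committed now {a=12, c=18, d=14, e=12}
Op 5: BEGIN: in_txn=True, pending={}
Op 6: COMMIT: merged [] into committed; committed now {a=12, c=18, d=14, e=12}
Op 7: BEGIN: in_txn=True, pending={}
Op 8: UPDATE c=3 (pending; pending now {c=3})
Op 9: UPDATE a=4 (pending; pending now {a=4, c=3})
Op 10: ROLLBACK: discarded pending ['a', 'c']; in_txn=False
Op 11: UPDATE d=24 (auto-commit; committed d=24)
ROLLBACK at op 10 discards: ['a', 'c']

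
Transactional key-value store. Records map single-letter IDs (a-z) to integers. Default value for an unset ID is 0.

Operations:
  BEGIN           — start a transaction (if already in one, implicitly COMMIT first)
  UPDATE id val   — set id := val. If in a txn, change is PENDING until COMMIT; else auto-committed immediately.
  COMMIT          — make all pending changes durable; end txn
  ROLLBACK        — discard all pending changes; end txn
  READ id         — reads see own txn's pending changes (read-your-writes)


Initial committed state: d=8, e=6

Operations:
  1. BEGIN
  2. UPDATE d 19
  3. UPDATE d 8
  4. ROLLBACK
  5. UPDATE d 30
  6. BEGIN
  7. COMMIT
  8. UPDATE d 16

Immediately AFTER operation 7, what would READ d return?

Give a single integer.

Initial committed: {d=8, e=6}
Op 1: BEGIN: in_txn=True, pending={}
Op 2: UPDATE d=19 (pending; pending now {d=19})
Op 3: UPDATE d=8 (pending; pending now {d=8})
Op 4: ROLLBACK: discarded pending ['d']; in_txn=False
Op 5: UPDATE d=30 (auto-commit; committed d=30)
Op 6: BEGIN: in_txn=True, pending={}
Op 7: COMMIT: merged [] into committed; committed now {d=30, e=6}
After op 7: visible(d) = 30 (pending={}, committed={d=30, e=6})

Answer: 30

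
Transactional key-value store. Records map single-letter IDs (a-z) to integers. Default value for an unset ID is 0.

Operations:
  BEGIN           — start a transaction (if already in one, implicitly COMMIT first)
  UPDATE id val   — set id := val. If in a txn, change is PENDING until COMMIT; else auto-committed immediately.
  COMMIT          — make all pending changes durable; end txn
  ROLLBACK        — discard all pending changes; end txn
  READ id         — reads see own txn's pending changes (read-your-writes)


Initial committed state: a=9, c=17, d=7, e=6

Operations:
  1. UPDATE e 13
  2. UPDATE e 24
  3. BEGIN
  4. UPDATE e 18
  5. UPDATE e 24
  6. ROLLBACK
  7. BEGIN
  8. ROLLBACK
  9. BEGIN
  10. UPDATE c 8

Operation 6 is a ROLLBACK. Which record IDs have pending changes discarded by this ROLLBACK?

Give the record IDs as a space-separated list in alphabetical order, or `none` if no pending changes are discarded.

Answer: e

Derivation:
Initial committed: {a=9, c=17, d=7, e=6}
Op 1: UPDATE e=13 (auto-commit; committed e=13)
Op 2: UPDATE e=24 (auto-commit; committed e=24)
Op 3: BEGIN: in_txn=True, pending={}
Op 4: UPDATE e=18 (pending; pending now {e=18})
Op 5: UPDATE e=24 (pending; pending now {e=24})
Op 6: ROLLBACK: discarded pending ['e']; in_txn=False
Op 7: BEGIN: in_txn=True, pending={}
Op 8: ROLLBACK: discarded pending []; in_txn=False
Op 9: BEGIN: in_txn=True, pending={}
Op 10: UPDATE c=8 (pending; pending now {c=8})
ROLLBACK at op 6 discards: ['e']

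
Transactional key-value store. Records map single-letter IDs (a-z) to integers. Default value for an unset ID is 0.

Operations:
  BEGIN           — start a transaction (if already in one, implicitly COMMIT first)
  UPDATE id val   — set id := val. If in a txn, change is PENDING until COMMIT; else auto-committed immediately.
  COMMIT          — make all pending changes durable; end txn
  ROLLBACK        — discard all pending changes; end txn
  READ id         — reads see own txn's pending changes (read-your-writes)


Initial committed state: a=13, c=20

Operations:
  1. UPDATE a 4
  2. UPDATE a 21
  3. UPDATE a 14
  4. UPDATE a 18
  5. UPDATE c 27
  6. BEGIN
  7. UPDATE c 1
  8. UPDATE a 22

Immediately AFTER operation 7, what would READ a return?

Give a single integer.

Answer: 18

Derivation:
Initial committed: {a=13, c=20}
Op 1: UPDATE a=4 (auto-commit; committed a=4)
Op 2: UPDATE a=21 (auto-commit; committed a=21)
Op 3: UPDATE a=14 (auto-commit; committed a=14)
Op 4: UPDATE a=18 (auto-commit; committed a=18)
Op 5: UPDATE c=27 (auto-commit; committed c=27)
Op 6: BEGIN: in_txn=True, pending={}
Op 7: UPDATE c=1 (pending; pending now {c=1})
After op 7: visible(a) = 18 (pending={c=1}, committed={a=18, c=27})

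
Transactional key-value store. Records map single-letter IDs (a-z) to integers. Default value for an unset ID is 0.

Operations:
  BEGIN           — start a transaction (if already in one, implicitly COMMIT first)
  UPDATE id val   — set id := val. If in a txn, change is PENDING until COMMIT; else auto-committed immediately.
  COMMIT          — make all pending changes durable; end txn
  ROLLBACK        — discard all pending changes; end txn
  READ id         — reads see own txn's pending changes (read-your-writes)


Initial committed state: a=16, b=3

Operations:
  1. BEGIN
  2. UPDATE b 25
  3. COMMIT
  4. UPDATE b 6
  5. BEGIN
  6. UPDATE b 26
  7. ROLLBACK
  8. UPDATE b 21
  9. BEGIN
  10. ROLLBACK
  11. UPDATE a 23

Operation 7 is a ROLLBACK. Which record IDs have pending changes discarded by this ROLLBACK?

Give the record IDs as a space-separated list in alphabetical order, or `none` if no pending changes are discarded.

Initial committed: {a=16, b=3}
Op 1: BEGIN: in_txn=True, pending={}
Op 2: UPDATE b=25 (pending; pending now {b=25})
Op 3: COMMIT: merged ['b'] into committed; committed now {a=16, b=25}
Op 4: UPDATE b=6 (auto-commit; committed b=6)
Op 5: BEGIN: in_txn=True, pending={}
Op 6: UPDATE b=26 (pending; pending now {b=26})
Op 7: ROLLBACK: discarded pending ['b']; in_txn=False
Op 8: UPDATE b=21 (auto-commit; committed b=21)
Op 9: BEGIN: in_txn=True, pending={}
Op 10: ROLLBACK: discarded pending []; in_txn=False
Op 11: UPDATE a=23 (auto-commit; committed a=23)
ROLLBACK at op 7 discards: ['b']

Answer: b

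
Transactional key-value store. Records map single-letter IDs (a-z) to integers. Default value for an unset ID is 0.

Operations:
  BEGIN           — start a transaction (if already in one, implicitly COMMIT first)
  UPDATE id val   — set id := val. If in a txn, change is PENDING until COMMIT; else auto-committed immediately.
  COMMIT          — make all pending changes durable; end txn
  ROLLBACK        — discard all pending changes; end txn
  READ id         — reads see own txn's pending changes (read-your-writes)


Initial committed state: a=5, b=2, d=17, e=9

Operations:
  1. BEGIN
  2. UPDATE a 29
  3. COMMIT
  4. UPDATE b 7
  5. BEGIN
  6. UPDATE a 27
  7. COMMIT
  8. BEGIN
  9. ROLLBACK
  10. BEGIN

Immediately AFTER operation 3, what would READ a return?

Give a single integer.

Answer: 29

Derivation:
Initial committed: {a=5, b=2, d=17, e=9}
Op 1: BEGIN: in_txn=True, pending={}
Op 2: UPDATE a=29 (pending; pending now {a=29})
Op 3: COMMIT: merged ['a'] into committed; committed now {a=29, b=2, d=17, e=9}
After op 3: visible(a) = 29 (pending={}, committed={a=29, b=2, d=17, e=9})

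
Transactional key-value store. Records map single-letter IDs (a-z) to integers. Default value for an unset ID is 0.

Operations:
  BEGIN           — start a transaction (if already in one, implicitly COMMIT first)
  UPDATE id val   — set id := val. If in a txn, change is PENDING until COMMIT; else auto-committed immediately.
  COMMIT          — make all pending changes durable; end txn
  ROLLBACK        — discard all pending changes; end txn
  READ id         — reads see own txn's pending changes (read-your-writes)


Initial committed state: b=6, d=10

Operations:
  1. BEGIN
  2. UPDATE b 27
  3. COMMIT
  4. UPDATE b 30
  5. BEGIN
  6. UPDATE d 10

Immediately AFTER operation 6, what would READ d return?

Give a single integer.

Initial committed: {b=6, d=10}
Op 1: BEGIN: in_txn=True, pending={}
Op 2: UPDATE b=27 (pending; pending now {b=27})
Op 3: COMMIT: merged ['b'] into committed; committed now {b=27, d=10}
Op 4: UPDATE b=30 (auto-commit; committed b=30)
Op 5: BEGIN: in_txn=True, pending={}
Op 6: UPDATE d=10 (pending; pending now {d=10})
After op 6: visible(d) = 10 (pending={d=10}, committed={b=30, d=10})

Answer: 10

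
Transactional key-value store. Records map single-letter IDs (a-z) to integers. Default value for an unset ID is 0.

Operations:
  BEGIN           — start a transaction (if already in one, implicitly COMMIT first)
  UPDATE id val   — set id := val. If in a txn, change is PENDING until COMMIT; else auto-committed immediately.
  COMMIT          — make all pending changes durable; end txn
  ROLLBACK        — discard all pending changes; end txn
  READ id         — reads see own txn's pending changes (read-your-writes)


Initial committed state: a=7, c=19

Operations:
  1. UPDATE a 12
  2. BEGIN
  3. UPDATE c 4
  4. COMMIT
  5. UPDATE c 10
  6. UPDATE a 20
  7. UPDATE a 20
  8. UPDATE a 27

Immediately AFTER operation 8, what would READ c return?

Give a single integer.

Answer: 10

Derivation:
Initial committed: {a=7, c=19}
Op 1: UPDATE a=12 (auto-commit; committed a=12)
Op 2: BEGIN: in_txn=True, pending={}
Op 3: UPDATE c=4 (pending; pending now {c=4})
Op 4: COMMIT: merged ['c'] into committed; committed now {a=12, c=4}
Op 5: UPDATE c=10 (auto-commit; committed c=10)
Op 6: UPDATE a=20 (auto-commit; committed a=20)
Op 7: UPDATE a=20 (auto-commit; committed a=20)
Op 8: UPDATE a=27 (auto-commit; committed a=27)
After op 8: visible(c) = 10 (pending={}, committed={a=27, c=10})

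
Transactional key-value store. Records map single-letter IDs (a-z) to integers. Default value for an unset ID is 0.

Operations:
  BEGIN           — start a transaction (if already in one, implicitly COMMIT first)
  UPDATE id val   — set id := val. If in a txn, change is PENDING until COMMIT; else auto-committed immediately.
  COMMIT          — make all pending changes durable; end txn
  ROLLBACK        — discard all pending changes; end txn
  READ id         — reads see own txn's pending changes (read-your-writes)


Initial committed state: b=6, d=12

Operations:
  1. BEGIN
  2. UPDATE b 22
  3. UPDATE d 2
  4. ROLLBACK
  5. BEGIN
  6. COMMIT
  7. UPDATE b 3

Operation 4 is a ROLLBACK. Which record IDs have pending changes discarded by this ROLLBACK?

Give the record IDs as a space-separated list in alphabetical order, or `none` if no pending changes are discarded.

Initial committed: {b=6, d=12}
Op 1: BEGIN: in_txn=True, pending={}
Op 2: UPDATE b=22 (pending; pending now {b=22})
Op 3: UPDATE d=2 (pending; pending now {b=22, d=2})
Op 4: ROLLBACK: discarded pending ['b', 'd']; in_txn=False
Op 5: BEGIN: in_txn=True, pending={}
Op 6: COMMIT: merged [] into committed; committed now {b=6, d=12}
Op 7: UPDATE b=3 (auto-commit; committed b=3)
ROLLBACK at op 4 discards: ['b', 'd']

Answer: b d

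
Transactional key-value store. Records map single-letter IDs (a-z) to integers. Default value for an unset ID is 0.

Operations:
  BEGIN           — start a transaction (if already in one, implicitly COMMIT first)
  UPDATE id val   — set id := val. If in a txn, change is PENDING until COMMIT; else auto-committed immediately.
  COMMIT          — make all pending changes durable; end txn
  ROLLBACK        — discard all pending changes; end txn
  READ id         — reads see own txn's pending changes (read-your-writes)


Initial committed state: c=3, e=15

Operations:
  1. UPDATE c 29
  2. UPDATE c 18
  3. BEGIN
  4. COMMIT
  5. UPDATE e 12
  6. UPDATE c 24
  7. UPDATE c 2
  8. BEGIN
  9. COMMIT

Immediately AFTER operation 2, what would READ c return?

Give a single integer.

Initial committed: {c=3, e=15}
Op 1: UPDATE c=29 (auto-commit; committed c=29)
Op 2: UPDATE c=18 (auto-commit; committed c=18)
After op 2: visible(c) = 18 (pending={}, committed={c=18, e=15})

Answer: 18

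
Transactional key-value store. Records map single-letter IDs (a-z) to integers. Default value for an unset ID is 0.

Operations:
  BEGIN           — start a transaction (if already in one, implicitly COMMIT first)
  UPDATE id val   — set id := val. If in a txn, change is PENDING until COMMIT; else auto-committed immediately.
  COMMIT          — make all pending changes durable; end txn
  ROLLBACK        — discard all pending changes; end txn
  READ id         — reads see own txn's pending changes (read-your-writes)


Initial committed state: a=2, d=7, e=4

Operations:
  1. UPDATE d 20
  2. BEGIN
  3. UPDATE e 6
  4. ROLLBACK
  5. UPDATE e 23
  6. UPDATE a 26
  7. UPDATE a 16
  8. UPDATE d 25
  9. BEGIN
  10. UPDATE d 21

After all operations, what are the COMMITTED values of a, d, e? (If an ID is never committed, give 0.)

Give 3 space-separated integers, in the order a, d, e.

Initial committed: {a=2, d=7, e=4}
Op 1: UPDATE d=20 (auto-commit; committed d=20)
Op 2: BEGIN: in_txn=True, pending={}
Op 3: UPDATE e=6 (pending; pending now {e=6})
Op 4: ROLLBACK: discarded pending ['e']; in_txn=False
Op 5: UPDATE e=23 (auto-commit; committed e=23)
Op 6: UPDATE a=26 (auto-commit; committed a=26)
Op 7: UPDATE a=16 (auto-commit; committed a=16)
Op 8: UPDATE d=25 (auto-commit; committed d=25)
Op 9: BEGIN: in_txn=True, pending={}
Op 10: UPDATE d=21 (pending; pending now {d=21})
Final committed: {a=16, d=25, e=23}

Answer: 16 25 23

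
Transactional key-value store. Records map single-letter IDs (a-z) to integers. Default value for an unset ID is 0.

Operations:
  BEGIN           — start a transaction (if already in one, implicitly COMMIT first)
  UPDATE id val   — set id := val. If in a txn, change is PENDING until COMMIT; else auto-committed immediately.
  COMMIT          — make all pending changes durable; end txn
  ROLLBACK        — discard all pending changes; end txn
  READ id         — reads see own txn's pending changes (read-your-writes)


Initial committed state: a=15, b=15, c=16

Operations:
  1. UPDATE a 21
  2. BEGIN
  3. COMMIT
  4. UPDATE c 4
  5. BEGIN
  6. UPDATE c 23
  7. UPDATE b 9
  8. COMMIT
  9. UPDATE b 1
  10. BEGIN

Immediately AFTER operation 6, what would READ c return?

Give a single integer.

Answer: 23

Derivation:
Initial committed: {a=15, b=15, c=16}
Op 1: UPDATE a=21 (auto-commit; committed a=21)
Op 2: BEGIN: in_txn=True, pending={}
Op 3: COMMIT: merged [] into committed; committed now {a=21, b=15, c=16}
Op 4: UPDATE c=4 (auto-commit; committed c=4)
Op 5: BEGIN: in_txn=True, pending={}
Op 6: UPDATE c=23 (pending; pending now {c=23})
After op 6: visible(c) = 23 (pending={c=23}, committed={a=21, b=15, c=4})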